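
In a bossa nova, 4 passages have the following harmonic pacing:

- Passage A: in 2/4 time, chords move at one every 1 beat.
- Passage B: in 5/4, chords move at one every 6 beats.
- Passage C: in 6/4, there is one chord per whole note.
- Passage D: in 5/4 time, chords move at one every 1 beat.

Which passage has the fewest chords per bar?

Passage B

A: 2/1 = 2 chords/bar.
B: 5/6 = 5/6 chords/bar.
C: 6/4 = 1.5 chords/bar.
D: 5/1 = 5 chords/bar.
Slowest is B at 5/6 chords/bar.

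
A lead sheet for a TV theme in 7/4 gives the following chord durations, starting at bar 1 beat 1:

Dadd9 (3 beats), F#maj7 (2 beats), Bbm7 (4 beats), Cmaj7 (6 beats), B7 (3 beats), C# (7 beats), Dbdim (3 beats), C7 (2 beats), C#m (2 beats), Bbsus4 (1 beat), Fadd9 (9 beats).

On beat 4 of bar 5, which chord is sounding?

C#m

Beat 4 of bar 5 is beat (5−1)×7 + 4 = 32 overall.
Running totals: Dadd9 ends at 3, F#maj7 ends at 5, Bbm7 ends at 9, Cmaj7 ends at 15, B7 ends at 18, C# ends at 25, Dbdim ends at 28, C7 ends at 30, C#m ends at 32.
Beat 32 falls within C#m.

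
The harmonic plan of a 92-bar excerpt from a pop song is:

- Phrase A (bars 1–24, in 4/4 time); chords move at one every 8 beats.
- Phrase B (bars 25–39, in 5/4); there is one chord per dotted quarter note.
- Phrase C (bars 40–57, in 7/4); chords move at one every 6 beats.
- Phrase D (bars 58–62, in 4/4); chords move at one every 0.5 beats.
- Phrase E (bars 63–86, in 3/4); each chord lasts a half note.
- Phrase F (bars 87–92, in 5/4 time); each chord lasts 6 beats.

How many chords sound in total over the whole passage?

A has 96 beats and chords last 8 each, so 12 chords.
B has 75 beats and chords last 1.5 each, so 50 chords.
C has 126 beats and chords last 6 each, so 21 chords.
D has 20 beats and chords last 0.5 each, so 40 chords.
E has 72 beats and chords last 2 each, so 36 chords.
F has 30 beats and chords last 6 each, so 5 chords.
Total: 12 + 50 + 21 + 40 + 36 + 5 = 164.

164 chords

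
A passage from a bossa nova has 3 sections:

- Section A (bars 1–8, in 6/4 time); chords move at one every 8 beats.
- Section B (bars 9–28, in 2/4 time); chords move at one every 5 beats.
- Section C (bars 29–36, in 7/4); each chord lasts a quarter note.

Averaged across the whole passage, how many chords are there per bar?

A: 8 × 6 = 48 beats ÷ 8 = 6 chords.
B: 20 × 2 = 40 beats ÷ 5 = 8 chords.
C: 8 × 7 = 56 beats ÷ 1 = 56 chords.
Overall: 70 chords over 36 bars → 70/36 = 35/18 chords per bar.

35/18 chords per bar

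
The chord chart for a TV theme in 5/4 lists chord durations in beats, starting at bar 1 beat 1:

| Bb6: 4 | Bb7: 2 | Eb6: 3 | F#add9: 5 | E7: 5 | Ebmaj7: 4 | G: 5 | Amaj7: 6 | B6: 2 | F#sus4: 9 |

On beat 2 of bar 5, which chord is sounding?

Beat 2 of bar 5 is beat (5−1)×5 + 2 = 22 overall.
Running totals: Bb6 ends at 4, Bb7 ends at 6, Eb6 ends at 9, F#add9 ends at 14, E7 ends at 19, Ebmaj7 ends at 23.
Beat 22 falls within Ebmaj7.

Ebmaj7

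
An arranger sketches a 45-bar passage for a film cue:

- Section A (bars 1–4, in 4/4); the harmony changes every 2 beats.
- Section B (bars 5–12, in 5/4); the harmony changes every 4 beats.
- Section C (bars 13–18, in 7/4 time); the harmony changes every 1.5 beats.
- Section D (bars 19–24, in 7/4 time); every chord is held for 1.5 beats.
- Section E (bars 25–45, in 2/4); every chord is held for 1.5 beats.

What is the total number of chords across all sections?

102 chords

A: 4 bars × 4 beats = 16 beats; 2 beats/chord → 8 chords.
B: 8 bars × 5 beats = 40 beats; 4 beats/chord → 10 chords.
C: 6 bars × 7 beats = 42 beats; 1.5 beats/chord → 28 chords.
D: 6 bars × 7 beats = 42 beats; 1.5 beats/chord → 28 chords.
E: 21 bars × 2 beats = 42 beats; 1.5 beats/chord → 28 chords.
Total: 8 + 10 + 28 + 28 + 28 = 102.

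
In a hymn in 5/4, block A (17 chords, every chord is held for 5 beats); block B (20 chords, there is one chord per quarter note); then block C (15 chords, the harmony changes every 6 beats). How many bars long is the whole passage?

A: 17 × 5 = 85 beats = 17 bars.
B: 20 × 1 = 20 beats = 4 bars.
C: 15 × 6 = 90 beats = 18 bars.
Total: 17 + 4 + 18 = 39 bars.

39 bars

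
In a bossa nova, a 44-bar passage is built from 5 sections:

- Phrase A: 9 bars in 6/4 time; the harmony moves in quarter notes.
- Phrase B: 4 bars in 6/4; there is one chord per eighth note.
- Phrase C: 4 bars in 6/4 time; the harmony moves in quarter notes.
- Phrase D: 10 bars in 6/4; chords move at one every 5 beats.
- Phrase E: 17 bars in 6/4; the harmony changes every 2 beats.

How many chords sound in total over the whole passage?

189 chords

A: 9 bars × 6 beats = 54 beats; 1 beat/chord → 54 chords.
B: 4 bars × 6 beats = 24 beats; 0.5 beats/chord → 48 chords.
C: 4 bars × 6 beats = 24 beats; 1 beat/chord → 24 chords.
D: 10 bars × 6 beats = 60 beats; 5 beats/chord → 12 chords.
E: 17 bars × 6 beats = 102 beats; 2 beats/chord → 51 chords.
Total: 54 + 48 + 24 + 12 + 51 = 189.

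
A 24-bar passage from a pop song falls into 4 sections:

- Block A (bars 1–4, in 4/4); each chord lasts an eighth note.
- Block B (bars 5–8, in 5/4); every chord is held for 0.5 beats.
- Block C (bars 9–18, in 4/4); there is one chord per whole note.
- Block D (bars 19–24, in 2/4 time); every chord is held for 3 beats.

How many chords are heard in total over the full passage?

A has 16 beats and chords last 0.5 each, so 32 chords.
B has 20 beats and chords last 0.5 each, so 40 chords.
C has 40 beats and chords last 4 each, so 10 chords.
D has 12 beats and chords last 3 each, so 4 chords.
Total: 32 + 40 + 10 + 4 = 86.

86 chords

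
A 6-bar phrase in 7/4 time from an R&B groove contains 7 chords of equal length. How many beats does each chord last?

6 beats

6 bars × 7 beats/bar = 42 beats total.
42 beats ÷ 7 chords = 6 beats per chord.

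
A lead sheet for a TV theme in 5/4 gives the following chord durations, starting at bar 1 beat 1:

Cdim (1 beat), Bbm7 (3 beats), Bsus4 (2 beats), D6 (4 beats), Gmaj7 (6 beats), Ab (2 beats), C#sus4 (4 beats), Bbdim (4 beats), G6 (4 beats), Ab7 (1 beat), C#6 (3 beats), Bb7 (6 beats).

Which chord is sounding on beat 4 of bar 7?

Beat 4 of bar 7 is beat (7−1)×5 + 4 = 34 overall.
Running totals: Cdim ends at 1, Bbm7 ends at 4, Bsus4 ends at 6, D6 ends at 10, Gmaj7 ends at 16, Ab ends at 18, C#sus4 ends at 22, Bbdim ends at 26, G6 ends at 30, Ab7 ends at 31, C#6 ends at 34.
Beat 34 falls within C#6.

C#6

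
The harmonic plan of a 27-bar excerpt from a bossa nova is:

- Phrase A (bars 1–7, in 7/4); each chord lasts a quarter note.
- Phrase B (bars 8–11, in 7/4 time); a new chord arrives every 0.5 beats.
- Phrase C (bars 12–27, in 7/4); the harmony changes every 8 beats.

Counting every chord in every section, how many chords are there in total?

A has 49 beats and chords last 1 each, so 49 chords.
B has 28 beats and chords last 0.5 each, so 56 chords.
C has 112 beats and chords last 8 each, so 14 chords.
Total: 49 + 56 + 14 = 119.

119 chords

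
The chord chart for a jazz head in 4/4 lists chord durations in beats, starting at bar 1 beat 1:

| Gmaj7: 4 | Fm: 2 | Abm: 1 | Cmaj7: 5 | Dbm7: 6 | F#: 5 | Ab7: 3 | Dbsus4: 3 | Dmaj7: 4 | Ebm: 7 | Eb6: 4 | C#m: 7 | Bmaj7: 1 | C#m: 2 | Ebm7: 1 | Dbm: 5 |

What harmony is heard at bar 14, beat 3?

Beat 3 of bar 14 is beat (14−1)×4 + 3 = 55 overall.
Running totals: Gmaj7 ends at 4, Fm ends at 6, Abm ends at 7, Cmaj7 ends at 12, Dbm7 ends at 18, F# ends at 23, Ab7 ends at 26, Dbsus4 ends at 29, Dmaj7 ends at 33, Ebm ends at 40, Eb6 ends at 44, C#m ends at 51, Bmaj7 ends at 52, C#m ends at 54, Ebm7 ends at 55.
Beat 55 falls within Ebm7.

Ebm7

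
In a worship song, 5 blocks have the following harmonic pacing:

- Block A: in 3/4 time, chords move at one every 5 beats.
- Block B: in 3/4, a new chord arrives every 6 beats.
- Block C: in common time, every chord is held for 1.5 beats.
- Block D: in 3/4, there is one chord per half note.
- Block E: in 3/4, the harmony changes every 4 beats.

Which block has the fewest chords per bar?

A: each chord is 5 beats in 3/4, so 0.6 per bar.
B: each chord is 6 beats in 3/4, so 0.5 per bar.
C: each chord is 1.5 beats in 4/4, so 8/3 per bar.
D: each chord is 2 beats in 3/4, so 1.5 per bar.
E: each chord is 4 beats in 3/4, so 0.75 per bar.
Slowest is B at 0.5 chords/bar.

Block B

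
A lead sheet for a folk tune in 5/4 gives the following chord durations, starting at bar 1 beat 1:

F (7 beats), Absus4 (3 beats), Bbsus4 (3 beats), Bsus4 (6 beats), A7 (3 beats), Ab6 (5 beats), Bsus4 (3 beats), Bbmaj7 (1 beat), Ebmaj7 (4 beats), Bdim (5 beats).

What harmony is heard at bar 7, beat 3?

Ebmaj7

Beat 3 of bar 7 is beat (7−1)×5 + 3 = 33 overall.
Running totals: F ends at 7, Absus4 ends at 10, Bbsus4 ends at 13, Bsus4 ends at 19, A7 ends at 22, Ab6 ends at 27, Bsus4 ends at 30, Bbmaj7 ends at 31, Ebmaj7 ends at 35.
Beat 33 falls within Ebmaj7.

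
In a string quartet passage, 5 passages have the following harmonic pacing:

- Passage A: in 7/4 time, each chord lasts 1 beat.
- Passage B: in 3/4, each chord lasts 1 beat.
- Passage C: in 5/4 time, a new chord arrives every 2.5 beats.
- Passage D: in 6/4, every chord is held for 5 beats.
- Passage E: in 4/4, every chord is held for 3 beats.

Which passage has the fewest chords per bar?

A: each chord is 1 beat in 7/4, so 7 per bar.
B: each chord is 1 beat in 3/4, so 3 per bar.
C: each chord is 2.5 beats in 5/4, so 2 per bar.
D: each chord is 5 beats in 6/4, so 1.2 per bar.
E: each chord is 3 beats in 4/4, so 4/3 per bar.
Slowest is D at 1.2 chords/bar.

Passage D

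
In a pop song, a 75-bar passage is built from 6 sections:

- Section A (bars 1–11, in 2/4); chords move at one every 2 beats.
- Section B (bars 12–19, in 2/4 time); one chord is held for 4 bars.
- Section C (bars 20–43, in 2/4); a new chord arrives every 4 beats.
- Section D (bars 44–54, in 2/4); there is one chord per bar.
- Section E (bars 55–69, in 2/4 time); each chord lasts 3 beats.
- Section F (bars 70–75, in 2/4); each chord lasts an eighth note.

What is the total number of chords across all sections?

70 chords

A: 11·2 = 22 beats, 22/2 = 11 chords.
B: 8·2 = 16 beats, 16/8 = 2 chords.
C: 24·2 = 48 beats, 48/4 = 12 chords.
D: 11·2 = 22 beats, 22/2 = 11 chords.
E: 15·2 = 30 beats, 30/3 = 10 chords.
F: 6·2 = 12 beats, 12/0.5 = 24 chords.
Total: 11 + 2 + 12 + 11 + 10 + 24 = 70.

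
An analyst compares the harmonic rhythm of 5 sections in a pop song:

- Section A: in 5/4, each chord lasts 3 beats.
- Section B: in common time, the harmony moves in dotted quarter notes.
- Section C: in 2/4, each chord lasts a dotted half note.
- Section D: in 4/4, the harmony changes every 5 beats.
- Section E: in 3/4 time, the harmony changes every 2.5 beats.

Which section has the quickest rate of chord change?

Section B

A: 5 beats/bar ÷ 3 beats/chord = 5/3 chords/bar.
B: 4 beats/bar ÷ 1.5 beats/chord = 8/3 chords/bar.
C: 2 beats/bar ÷ 3 beats/chord = 2/3 chords/bar.
D: 4 beats/bar ÷ 5 beats/chord = 0.8 chords/bar.
E: 3 beats/bar ÷ 2.5 beats/chord = 1.2 chords/bar.
Fastest is B at 8/3 chords/bar.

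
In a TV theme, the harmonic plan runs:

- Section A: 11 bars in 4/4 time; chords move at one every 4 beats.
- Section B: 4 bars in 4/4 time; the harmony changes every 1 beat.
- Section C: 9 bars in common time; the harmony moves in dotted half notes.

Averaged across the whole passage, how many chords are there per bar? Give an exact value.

A: 11 bars of 4 beats is 44 beats; at 4 beats each that's 11 chords.
B: 4 bars of 4 beats is 16 beats; at 1 beat each that's 16 chords.
C: 9 bars of 4 beats is 36 beats; at 3 beats each that's 12 chords.
Overall: 39 chords over 24 bars → 39/24 = 1.625 chords per bar.

1.625 chords per bar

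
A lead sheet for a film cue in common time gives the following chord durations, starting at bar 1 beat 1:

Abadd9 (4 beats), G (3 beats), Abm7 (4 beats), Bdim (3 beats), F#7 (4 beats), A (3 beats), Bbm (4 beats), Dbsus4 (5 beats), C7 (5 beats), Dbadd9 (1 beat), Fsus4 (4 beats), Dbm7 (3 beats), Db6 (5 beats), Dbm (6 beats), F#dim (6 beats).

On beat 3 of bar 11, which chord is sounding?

Beat 3 of bar 11 is beat (11−1)×4 + 3 = 43 overall.
Running totals: Abadd9 ends at 4, G ends at 7, Abm7 ends at 11, Bdim ends at 14, F#7 ends at 18, A ends at 21, Bbm ends at 25, Dbsus4 ends at 30, C7 ends at 35, Dbadd9 ends at 36, Fsus4 ends at 40, Dbm7 ends at 43.
Beat 43 falls within Dbm7.

Dbm7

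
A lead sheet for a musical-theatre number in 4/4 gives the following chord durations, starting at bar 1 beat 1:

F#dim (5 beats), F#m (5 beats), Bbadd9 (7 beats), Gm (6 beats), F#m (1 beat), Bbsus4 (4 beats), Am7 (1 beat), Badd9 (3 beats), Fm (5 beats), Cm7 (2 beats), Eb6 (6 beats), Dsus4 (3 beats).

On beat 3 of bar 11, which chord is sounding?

Eb6

Beat 3 of bar 11 is beat (11−1)×4 + 3 = 43 overall.
Running totals: F#dim ends at 5, F#m ends at 10, Bbadd9 ends at 17, Gm ends at 23, F#m ends at 24, Bbsus4 ends at 28, Am7 ends at 29, Badd9 ends at 32, Fm ends at 37, Cm7 ends at 39, Eb6 ends at 45.
Beat 43 falls within Eb6.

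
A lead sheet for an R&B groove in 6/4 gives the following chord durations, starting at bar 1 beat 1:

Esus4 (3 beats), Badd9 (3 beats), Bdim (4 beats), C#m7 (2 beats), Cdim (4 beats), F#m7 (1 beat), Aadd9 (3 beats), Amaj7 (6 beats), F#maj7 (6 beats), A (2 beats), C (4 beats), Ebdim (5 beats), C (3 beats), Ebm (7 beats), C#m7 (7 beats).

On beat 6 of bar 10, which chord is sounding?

Beat 6 of bar 10 is beat (10−1)×6 + 6 = 60 overall.
Running totals: Esus4 ends at 3, Badd9 ends at 6, Bdim ends at 10, C#m7 ends at 12, Cdim ends at 16, F#m7 ends at 17, Aadd9 ends at 20, Amaj7 ends at 26, F#maj7 ends at 32, A ends at 34, C ends at 38, Ebdim ends at 43, C ends at 46, Ebm ends at 53, C#m7 ends at 60.
Beat 60 falls within C#m7.

C#m7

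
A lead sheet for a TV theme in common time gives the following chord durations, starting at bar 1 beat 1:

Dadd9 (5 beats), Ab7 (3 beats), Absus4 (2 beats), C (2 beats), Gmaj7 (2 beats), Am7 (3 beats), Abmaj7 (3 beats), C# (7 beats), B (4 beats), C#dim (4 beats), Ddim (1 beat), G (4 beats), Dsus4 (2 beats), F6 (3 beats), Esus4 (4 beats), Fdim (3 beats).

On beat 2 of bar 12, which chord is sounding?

Beat 2 of bar 12 is beat (12−1)×4 + 2 = 46 overall.
Running totals: Dadd9 ends at 5, Ab7 ends at 8, Absus4 ends at 10, C ends at 12, Gmaj7 ends at 14, Am7 ends at 17, Abmaj7 ends at 20, C# ends at 27, B ends at 31, C#dim ends at 35, Ddim ends at 36, G ends at 40, Dsus4 ends at 42, F6 ends at 45, Esus4 ends at 49.
Beat 46 falls within Esus4.

Esus4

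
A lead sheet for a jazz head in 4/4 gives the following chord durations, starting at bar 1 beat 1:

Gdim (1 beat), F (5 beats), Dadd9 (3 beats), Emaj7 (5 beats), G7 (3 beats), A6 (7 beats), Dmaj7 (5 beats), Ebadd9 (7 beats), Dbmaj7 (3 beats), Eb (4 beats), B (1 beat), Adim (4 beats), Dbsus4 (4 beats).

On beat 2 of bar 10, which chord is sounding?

Dbmaj7

Beat 2 of bar 10 is beat (10−1)×4 + 2 = 38 overall.
Running totals: Gdim ends at 1, F ends at 6, Dadd9 ends at 9, Emaj7 ends at 14, G7 ends at 17, A6 ends at 24, Dmaj7 ends at 29, Ebadd9 ends at 36, Dbmaj7 ends at 39.
Beat 38 falls within Dbmaj7.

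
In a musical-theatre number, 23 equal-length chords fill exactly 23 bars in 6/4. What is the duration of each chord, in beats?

23 bars × 6 beats/bar = 138 beats total.
138 beats ÷ 23 chords = 6 beats per chord.

6 beats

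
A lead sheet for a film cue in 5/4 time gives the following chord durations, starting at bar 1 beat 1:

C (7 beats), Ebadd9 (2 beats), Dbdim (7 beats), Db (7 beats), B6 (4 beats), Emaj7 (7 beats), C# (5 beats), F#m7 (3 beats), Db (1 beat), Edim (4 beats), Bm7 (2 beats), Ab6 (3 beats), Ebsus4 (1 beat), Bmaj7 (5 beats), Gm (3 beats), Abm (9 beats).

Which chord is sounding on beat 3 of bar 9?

Beat 3 of bar 9 is beat (9−1)×5 + 3 = 43 overall.
Running totals: C ends at 7, Ebadd9 ends at 9, Dbdim ends at 16, Db ends at 23, B6 ends at 27, Emaj7 ends at 34, C# ends at 39, F#m7 ends at 42, Db ends at 43.
Beat 43 falls within Db.

Db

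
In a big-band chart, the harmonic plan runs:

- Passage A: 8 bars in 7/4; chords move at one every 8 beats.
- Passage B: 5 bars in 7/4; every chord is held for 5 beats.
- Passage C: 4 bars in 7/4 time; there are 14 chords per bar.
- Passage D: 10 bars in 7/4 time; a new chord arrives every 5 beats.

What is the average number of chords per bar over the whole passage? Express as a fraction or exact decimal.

A: 8 bars of 7 beats is 56 beats; at 8 beats each that's 7 chords.
B: 5 bars of 7 beats is 35 beats; at 5 beats each that's 7 chords.
C: 4 bars of 7 beats is 28 beats; at 0.5 beats each that's 56 chords.
D: 10 bars of 7 beats is 70 beats; at 5 beats each that's 14 chords.
Overall: 84 chords over 27 bars → 84/27 = 28/9 chords per bar.

28/9 chords per bar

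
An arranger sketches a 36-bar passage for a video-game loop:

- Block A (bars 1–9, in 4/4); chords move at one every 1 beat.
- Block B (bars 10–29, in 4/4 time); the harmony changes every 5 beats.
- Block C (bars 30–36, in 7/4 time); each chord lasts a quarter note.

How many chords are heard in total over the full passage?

A: 9·4 = 36 beats, 36/1 = 36 chords.
B: 20·4 = 80 beats, 80/5 = 16 chords.
C: 7·7 = 49 beats, 49/1 = 49 chords.
Total: 36 + 16 + 49 = 101.

101 chords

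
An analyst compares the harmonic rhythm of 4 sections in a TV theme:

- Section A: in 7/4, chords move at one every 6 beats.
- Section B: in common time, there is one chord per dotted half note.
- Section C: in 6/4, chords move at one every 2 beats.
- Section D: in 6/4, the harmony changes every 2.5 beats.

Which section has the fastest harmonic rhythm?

A: 7/6 = 7/6 chords/bar.
B: 4/3 = 4/3 chords/bar.
C: 6/2 = 3 chords/bar.
D: 6/2.5 = 2.4 chords/bar.
Fastest is C at 3 chords/bar.

Section C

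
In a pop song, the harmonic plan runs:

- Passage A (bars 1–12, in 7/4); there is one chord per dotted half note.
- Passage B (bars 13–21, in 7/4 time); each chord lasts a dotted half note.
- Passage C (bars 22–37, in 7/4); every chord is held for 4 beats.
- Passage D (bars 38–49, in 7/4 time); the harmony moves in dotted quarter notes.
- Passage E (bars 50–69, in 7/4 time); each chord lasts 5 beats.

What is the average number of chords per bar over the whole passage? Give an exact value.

7/3 chords per bar

A: 12 × 7 = 84 beats ÷ 3 = 28 chords.
B: 9 × 7 = 63 beats ÷ 3 = 21 chords.
C: 16 × 7 = 112 beats ÷ 4 = 28 chords.
D: 12 × 7 = 84 beats ÷ 1.5 = 56 chords.
E: 20 × 7 = 140 beats ÷ 5 = 28 chords.
Overall: 161 chords over 69 bars → 161/69 = 7/3 chords per bar.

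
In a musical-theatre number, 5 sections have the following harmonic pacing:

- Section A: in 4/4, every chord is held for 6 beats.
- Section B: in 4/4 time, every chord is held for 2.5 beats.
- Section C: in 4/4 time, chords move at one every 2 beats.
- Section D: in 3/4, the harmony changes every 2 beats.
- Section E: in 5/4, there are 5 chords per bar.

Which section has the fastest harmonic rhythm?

A: 4/6 = 2/3 chords/bar.
B: 4/2.5 = 1.6 chords/bar.
C: 4/2 = 2 chords/bar.
D: 3/2 = 1.5 chords/bar.
E: 5/1 = 5 chords/bar.
Fastest is E at 5 chords/bar.

Section E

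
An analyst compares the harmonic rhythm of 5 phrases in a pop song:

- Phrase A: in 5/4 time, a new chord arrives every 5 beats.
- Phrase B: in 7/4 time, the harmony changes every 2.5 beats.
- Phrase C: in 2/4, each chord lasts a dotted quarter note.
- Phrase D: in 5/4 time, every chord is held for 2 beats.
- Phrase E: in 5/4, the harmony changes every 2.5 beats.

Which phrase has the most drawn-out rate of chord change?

A: 5/5 = 1 chord/bar.
B: 7/2.5 = 2.8 chords/bar.
C: 2/1.5 = 4/3 chords/bar.
D: 5/2 = 2.5 chords/bar.
E: 5/2.5 = 2 chords/bar.
Slowest is A at 1 chords/bar.

Phrase A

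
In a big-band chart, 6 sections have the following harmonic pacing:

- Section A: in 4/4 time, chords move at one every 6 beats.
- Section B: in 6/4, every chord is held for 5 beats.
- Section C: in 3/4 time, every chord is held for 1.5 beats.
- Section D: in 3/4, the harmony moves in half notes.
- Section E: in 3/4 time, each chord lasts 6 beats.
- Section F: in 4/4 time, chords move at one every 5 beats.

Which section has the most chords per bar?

A: 4/6 = 2/3 chords/bar.
B: 6/5 = 1.2 chords/bar.
C: 3/1.5 = 2 chords/bar.
D: 3/2 = 1.5 chords/bar.
E: 3/6 = 0.5 chords/bar.
F: 4/5 = 0.8 chords/bar.
Fastest is C at 2 chords/bar.

Section C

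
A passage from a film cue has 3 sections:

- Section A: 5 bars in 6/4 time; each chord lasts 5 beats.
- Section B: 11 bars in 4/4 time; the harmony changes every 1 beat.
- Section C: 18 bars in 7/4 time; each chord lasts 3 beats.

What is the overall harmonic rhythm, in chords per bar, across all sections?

A: 5 × 6 = 30 beats ÷ 5 = 6 chords.
B: 11 × 4 = 44 beats ÷ 1 = 44 chords.
C: 18 × 7 = 126 beats ÷ 3 = 42 chords.
Overall: 92 chords over 34 bars → 92/34 = 46/17 chords per bar.

46/17 chords per bar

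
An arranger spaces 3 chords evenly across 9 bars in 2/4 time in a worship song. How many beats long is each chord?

9 bars × 2 beats/bar = 18 beats total.
18 beats ÷ 3 chords = 6 beats per chord.

6 beats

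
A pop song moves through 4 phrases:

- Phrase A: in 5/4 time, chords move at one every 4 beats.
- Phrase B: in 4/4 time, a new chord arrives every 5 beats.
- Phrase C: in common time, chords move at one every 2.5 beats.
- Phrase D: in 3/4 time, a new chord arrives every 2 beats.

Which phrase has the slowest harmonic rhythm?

A: each chord is 4 beats in 5/4, so 1.25 per bar.
B: each chord is 5 beats in 4/4, so 0.8 per bar.
C: each chord is 2.5 beats in 4/4, so 1.6 per bar.
D: each chord is 2 beats in 3/4, so 1.5 per bar.
Slowest is B at 0.8 chords/bar.

Phrase B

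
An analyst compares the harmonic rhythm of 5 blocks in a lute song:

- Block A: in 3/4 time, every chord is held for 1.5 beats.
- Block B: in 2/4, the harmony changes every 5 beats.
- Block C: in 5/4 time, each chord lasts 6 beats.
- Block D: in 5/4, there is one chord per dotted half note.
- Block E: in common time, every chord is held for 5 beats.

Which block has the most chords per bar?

Block A

A: 3 beats/bar ÷ 1.5 beats/chord = 2 chords/bar.
B: 2 beats/bar ÷ 5 beats/chord = 0.4 chords/bar.
C: 5 beats/bar ÷ 6 beats/chord = 5/6 chords/bar.
D: 5 beats/bar ÷ 3 beats/chord = 5/3 chords/bar.
E: 4 beats/bar ÷ 5 beats/chord = 0.8 chords/bar.
Fastest is A at 2 chords/bar.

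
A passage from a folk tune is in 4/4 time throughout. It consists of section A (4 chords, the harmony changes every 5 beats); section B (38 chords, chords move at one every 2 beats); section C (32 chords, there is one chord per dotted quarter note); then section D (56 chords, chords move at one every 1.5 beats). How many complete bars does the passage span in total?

A: 4 × 5 = 20 beats = 5 bars.
B: 38 × 2 = 76 beats = 19 bars.
C: 32 × 1.5 = 48 beats = 12 bars.
D: 56 × 1.5 = 84 beats = 21 bars.
Total: 5 + 19 + 12 + 21 = 57 bars.

57 bars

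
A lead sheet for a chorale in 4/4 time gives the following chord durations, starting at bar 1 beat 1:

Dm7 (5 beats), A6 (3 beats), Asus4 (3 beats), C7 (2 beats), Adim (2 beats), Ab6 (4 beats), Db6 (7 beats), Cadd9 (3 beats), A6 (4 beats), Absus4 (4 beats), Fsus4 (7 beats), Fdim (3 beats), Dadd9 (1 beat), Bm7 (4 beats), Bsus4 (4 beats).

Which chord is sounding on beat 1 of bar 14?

Beat 1 of bar 14 is beat (14−1)×4 + 1 = 53 overall.
Running totals: Dm7 ends at 5, A6 ends at 8, Asus4 ends at 11, C7 ends at 13, Adim ends at 15, Ab6 ends at 19, Db6 ends at 26, Cadd9 ends at 29, A6 ends at 33, Absus4 ends at 37, Fsus4 ends at 44, Fdim ends at 47, Dadd9 ends at 48, Bm7 ends at 52, Bsus4 ends at 56.
Beat 53 falls within Bsus4.

Bsus4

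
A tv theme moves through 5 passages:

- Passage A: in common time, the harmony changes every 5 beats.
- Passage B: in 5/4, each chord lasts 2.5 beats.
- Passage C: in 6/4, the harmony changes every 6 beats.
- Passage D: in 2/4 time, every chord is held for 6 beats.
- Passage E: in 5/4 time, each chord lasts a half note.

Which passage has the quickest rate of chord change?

A: 4 beats/bar ÷ 5 beats/chord = 0.8 chords/bar.
B: 5 beats/bar ÷ 2.5 beats/chord = 2 chords/bar.
C: 6 beats/bar ÷ 6 beats/chord = 1 chord/bar.
D: 2 beats/bar ÷ 6 beats/chord = 1/3 chords/bar.
E: 5 beats/bar ÷ 2 beats/chord = 2.5 chords/bar.
Fastest is E at 2.5 chords/bar.

Passage E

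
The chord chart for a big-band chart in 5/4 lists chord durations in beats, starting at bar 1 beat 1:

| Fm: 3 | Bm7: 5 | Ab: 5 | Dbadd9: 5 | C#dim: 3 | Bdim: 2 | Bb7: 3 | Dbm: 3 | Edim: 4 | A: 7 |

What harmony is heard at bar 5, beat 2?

Bdim

Beat 2 of bar 5 is beat (5−1)×5 + 2 = 22 overall.
Running totals: Fm ends at 3, Bm7 ends at 8, Ab ends at 13, Dbadd9 ends at 18, C#dim ends at 21, Bdim ends at 23.
Beat 22 falls within Bdim.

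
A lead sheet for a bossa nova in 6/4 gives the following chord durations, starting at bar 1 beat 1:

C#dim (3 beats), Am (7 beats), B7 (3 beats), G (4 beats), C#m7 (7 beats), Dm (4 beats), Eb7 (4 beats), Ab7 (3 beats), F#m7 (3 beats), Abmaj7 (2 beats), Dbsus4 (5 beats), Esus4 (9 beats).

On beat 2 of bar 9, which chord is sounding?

Beat 2 of bar 9 is beat (9−1)×6 + 2 = 50 overall.
Running totals: C#dim ends at 3, Am ends at 10, B7 ends at 13, G ends at 17, C#m7 ends at 24, Dm ends at 28, Eb7 ends at 32, Ab7 ends at 35, F#m7 ends at 38, Abmaj7 ends at 40, Dbsus4 ends at 45, Esus4 ends at 54.
Beat 50 falls within Esus4.

Esus4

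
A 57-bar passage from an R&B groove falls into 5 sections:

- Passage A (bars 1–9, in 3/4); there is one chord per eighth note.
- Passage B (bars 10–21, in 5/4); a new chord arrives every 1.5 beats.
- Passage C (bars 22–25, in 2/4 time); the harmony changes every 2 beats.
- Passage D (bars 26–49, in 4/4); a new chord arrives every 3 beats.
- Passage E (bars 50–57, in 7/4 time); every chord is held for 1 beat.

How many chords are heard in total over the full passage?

186 chords

A: 9·3 = 27 beats, 27/0.5 = 54 chords.
B: 12·5 = 60 beats, 60/1.5 = 40 chords.
C: 4·2 = 8 beats, 8/2 = 4 chords.
D: 24·4 = 96 beats, 96/3 = 32 chords.
E: 8·7 = 56 beats, 56/1 = 56 chords.
Total: 54 + 40 + 4 + 32 + 56 = 186.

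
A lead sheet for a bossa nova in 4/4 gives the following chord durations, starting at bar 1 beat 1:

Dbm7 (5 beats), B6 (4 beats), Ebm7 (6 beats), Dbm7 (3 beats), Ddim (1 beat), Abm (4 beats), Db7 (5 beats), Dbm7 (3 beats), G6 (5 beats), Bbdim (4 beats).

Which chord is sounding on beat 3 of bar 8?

Beat 3 of bar 8 is beat (8−1)×4 + 3 = 31 overall.
Running totals: Dbm7 ends at 5, B6 ends at 9, Ebm7 ends at 15, Dbm7 ends at 18, Ddim ends at 19, Abm ends at 23, Db7 ends at 28, Dbm7 ends at 31.
Beat 31 falls within Dbm7.

Dbm7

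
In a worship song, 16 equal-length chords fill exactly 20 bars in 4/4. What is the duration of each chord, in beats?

5 beats

20 bars × 4 beats/bar = 80 beats total.
80 beats ÷ 16 chords = 5 beats per chord.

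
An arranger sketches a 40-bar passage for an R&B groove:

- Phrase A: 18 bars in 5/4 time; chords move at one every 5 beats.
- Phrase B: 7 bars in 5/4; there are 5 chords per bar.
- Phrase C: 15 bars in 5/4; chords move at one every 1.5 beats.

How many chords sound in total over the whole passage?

103 chords

A has 90 beats and chords last 5 each, so 18 chords.
B has 35 beats and chords last 1 each, so 35 chords.
C has 75 beats and chords last 1.5 each, so 50 chords.
Total: 18 + 35 + 50 = 103.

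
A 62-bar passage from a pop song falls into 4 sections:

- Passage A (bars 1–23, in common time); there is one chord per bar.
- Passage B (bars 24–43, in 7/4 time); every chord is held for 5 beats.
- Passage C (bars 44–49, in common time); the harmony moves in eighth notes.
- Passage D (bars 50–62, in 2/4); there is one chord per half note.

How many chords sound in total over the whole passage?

A has 92 beats and chords last 4 each, so 23 chords.
B has 140 beats and chords last 5 each, so 28 chords.
C has 24 beats and chords last 0.5 each, so 48 chords.
D has 26 beats and chords last 2 each, so 13 chords.
Total: 23 + 28 + 48 + 13 = 112.

112 chords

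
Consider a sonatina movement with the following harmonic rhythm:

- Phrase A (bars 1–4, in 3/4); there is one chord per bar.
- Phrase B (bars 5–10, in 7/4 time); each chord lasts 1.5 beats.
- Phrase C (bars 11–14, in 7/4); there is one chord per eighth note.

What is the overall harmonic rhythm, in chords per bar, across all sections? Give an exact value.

A: 4 bars of 3 beats is 12 beats; at 3 beats each that's 4 chords.
B: 6 bars of 7 beats is 42 beats; at 1.5 beats each that's 28 chords.
C: 4 bars of 7 beats is 28 beats; at 0.5 beats each that's 56 chords.
Overall: 88 chords over 14 bars → 88/14 = 44/7 chords per bar.

44/7 chords per bar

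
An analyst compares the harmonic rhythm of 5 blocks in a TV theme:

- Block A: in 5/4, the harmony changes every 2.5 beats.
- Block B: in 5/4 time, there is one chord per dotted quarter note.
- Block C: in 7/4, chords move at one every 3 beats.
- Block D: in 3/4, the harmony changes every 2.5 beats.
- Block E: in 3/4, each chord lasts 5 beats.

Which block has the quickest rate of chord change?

A: 5 beats/bar ÷ 2.5 beats/chord = 2 chords/bar.
B: 5 beats/bar ÷ 1.5 beats/chord = 10/3 chords/bar.
C: 7 beats/bar ÷ 3 beats/chord = 7/3 chords/bar.
D: 3 beats/bar ÷ 2.5 beats/chord = 1.2 chords/bar.
E: 3 beats/bar ÷ 5 beats/chord = 0.6 chords/bar.
Fastest is B at 10/3 chords/bar.

Block B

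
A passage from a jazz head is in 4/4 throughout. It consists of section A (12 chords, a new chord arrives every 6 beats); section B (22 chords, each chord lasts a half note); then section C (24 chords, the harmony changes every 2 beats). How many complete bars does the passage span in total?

A: 12 × 6 = 72 beats = 18 bars.
B: 22 × 2 = 44 beats = 11 bars.
C: 24 × 2 = 48 beats = 12 bars.
Total: 18 + 11 + 12 = 41 bars.

41 bars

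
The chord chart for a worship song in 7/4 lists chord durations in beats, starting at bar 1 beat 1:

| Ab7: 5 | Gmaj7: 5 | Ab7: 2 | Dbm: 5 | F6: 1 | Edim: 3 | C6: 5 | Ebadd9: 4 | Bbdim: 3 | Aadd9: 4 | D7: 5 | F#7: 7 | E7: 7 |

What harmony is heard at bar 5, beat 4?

Beat 4 of bar 5 is beat (5−1)×7 + 4 = 32 overall.
Running totals: Ab7 ends at 5, Gmaj7 ends at 10, Ab7 ends at 12, Dbm ends at 17, F6 ends at 18, Edim ends at 21, C6 ends at 26, Ebadd9 ends at 30, Bbdim ends at 33.
Beat 32 falls within Bbdim.

Bbdim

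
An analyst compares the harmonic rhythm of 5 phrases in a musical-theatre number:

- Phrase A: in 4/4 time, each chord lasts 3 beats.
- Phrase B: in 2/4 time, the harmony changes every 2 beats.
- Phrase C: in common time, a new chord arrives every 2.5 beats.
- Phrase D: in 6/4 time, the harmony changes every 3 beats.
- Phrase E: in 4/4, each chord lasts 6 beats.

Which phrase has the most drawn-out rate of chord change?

A: 4/3 = 4/3 chords/bar.
B: 2/2 = 1 chord/bar.
C: 4/2.5 = 1.6 chords/bar.
D: 6/3 = 2 chords/bar.
E: 4/6 = 2/3 chords/bar.
Slowest is E at 2/3 chords/bar.

Phrase E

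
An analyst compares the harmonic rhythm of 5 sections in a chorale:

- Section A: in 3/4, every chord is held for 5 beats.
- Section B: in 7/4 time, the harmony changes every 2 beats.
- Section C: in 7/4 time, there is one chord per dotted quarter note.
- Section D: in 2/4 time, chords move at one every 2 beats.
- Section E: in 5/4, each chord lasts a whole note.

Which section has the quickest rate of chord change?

Section C

A: each chord is 5 beats in 3/4, so 0.6 per bar.
B: each chord is 2 beats in 7/4, so 3.5 per bar.
C: each chord is 1.5 beats in 7/4, so 14/3 per bar.
D: each chord is 2 beats in 2/4, so 1 per bar.
E: each chord is 4 beats in 5/4, so 1.25 per bar.
Fastest is C at 14/3 chords/bar.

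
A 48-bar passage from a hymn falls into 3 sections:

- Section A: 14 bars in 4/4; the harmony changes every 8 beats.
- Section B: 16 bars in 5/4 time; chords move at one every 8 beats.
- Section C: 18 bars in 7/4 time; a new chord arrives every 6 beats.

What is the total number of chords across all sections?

38 chords

A has 56 beats and chords last 8 each, so 7 chords.
B has 80 beats and chords last 8 each, so 10 chords.
C has 126 beats and chords last 6 each, so 21 chords.
Total: 7 + 10 + 21 = 38.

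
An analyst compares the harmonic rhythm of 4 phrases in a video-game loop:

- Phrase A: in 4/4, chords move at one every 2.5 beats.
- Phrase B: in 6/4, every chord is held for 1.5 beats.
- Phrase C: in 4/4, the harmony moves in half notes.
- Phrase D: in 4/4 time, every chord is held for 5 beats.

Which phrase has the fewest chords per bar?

A: 4 beats/bar ÷ 2.5 beats/chord = 1.6 chords/bar.
B: 6 beats/bar ÷ 1.5 beats/chord = 4 chords/bar.
C: 4 beats/bar ÷ 2 beats/chord = 2 chords/bar.
D: 4 beats/bar ÷ 5 beats/chord = 0.8 chords/bar.
Slowest is D at 0.8 chords/bar.

Phrase D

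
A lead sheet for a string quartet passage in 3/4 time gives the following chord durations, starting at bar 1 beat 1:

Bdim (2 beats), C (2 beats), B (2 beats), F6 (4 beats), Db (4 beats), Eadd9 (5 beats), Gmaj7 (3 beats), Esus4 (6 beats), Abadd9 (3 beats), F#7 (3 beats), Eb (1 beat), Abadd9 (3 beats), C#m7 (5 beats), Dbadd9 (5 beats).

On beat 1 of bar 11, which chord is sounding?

Abadd9

Beat 1 of bar 11 is beat (11−1)×3 + 1 = 31 overall.
Running totals: Bdim ends at 2, C ends at 4, B ends at 6, F6 ends at 10, Db ends at 14, Eadd9 ends at 19, Gmaj7 ends at 22, Esus4 ends at 28, Abadd9 ends at 31.
Beat 31 falls within Abadd9.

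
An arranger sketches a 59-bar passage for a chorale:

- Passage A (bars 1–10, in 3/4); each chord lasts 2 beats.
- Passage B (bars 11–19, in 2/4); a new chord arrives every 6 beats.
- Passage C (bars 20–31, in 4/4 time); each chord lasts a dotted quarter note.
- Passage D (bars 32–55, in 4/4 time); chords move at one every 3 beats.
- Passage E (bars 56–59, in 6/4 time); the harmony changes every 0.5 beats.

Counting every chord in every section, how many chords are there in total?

A: 10 bars × 3 beats = 30 beats; 2 beats/chord → 15 chords.
B: 9 bars × 2 beats = 18 beats; 6 beats/chord → 3 chords.
C: 12 bars × 4 beats = 48 beats; 1.5 beats/chord → 32 chords.
D: 24 bars × 4 beats = 96 beats; 3 beats/chord → 32 chords.
E: 4 bars × 6 beats = 24 beats; 0.5 beats/chord → 48 chords.
Total: 15 + 3 + 32 + 32 + 48 = 130.

130 chords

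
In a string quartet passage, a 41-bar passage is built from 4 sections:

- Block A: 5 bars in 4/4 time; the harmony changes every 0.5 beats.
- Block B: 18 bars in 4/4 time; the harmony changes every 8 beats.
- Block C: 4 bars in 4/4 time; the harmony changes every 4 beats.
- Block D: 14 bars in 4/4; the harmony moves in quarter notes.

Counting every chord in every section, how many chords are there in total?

109 chords

A: 5 bars × 4 beats = 20 beats; 0.5 beats/chord → 40 chords.
B: 18 bars × 4 beats = 72 beats; 8 beats/chord → 9 chords.
C: 4 bars × 4 beats = 16 beats; 4 beats/chord → 4 chords.
D: 14 bars × 4 beats = 56 beats; 1 beat/chord → 56 chords.
Total: 40 + 9 + 4 + 56 = 109.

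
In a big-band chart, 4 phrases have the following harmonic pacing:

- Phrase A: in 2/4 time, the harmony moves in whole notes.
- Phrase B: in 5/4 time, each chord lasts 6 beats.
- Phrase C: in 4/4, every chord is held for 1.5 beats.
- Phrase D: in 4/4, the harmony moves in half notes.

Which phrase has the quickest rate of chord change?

Phrase C

A: each chord is 4 beats in 2/4, so 0.5 per bar.
B: each chord is 6 beats in 5/4, so 5/6 per bar.
C: each chord is 1.5 beats in 4/4, so 8/3 per bar.
D: each chord is 2 beats in 4/4, so 2 per bar.
Fastest is C at 8/3 chords/bar.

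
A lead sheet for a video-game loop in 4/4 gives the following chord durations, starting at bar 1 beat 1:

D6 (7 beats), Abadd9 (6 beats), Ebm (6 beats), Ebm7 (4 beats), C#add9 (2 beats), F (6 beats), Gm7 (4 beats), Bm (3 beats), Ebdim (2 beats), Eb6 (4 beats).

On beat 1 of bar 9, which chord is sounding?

Beat 1 of bar 9 is beat (9−1)×4 + 1 = 33 overall.
Running totals: D6 ends at 7, Abadd9 ends at 13, Ebm ends at 19, Ebm7 ends at 23, C#add9 ends at 25, F ends at 31, Gm7 ends at 35.
Beat 33 falls within Gm7.

Gm7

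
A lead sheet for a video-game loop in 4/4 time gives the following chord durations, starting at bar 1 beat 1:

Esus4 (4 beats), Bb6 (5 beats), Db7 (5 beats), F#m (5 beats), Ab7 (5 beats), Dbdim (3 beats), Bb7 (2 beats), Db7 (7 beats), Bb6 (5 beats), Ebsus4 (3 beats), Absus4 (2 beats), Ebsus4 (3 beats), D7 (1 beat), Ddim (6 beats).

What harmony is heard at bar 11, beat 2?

Ebsus4

Beat 2 of bar 11 is beat (11−1)×4 + 2 = 42 overall.
Running totals: Esus4 ends at 4, Bb6 ends at 9, Db7 ends at 14, F#m ends at 19, Ab7 ends at 24, Dbdim ends at 27, Bb7 ends at 29, Db7 ends at 36, Bb6 ends at 41, Ebsus4 ends at 44.
Beat 42 falls within Ebsus4.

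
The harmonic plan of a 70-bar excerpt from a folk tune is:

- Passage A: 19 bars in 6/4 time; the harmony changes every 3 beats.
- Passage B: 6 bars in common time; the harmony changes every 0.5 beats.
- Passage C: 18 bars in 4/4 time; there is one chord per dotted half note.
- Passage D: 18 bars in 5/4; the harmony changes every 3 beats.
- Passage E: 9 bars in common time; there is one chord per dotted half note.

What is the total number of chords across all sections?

152 chords

A: 19 bars × 6 beats = 114 beats; 3 beats/chord → 38 chords.
B: 6 bars × 4 beats = 24 beats; 0.5 beats/chord → 48 chords.
C: 18 bars × 4 beats = 72 beats; 3 beats/chord → 24 chords.
D: 18 bars × 5 beats = 90 beats; 3 beats/chord → 30 chords.
E: 9 bars × 4 beats = 36 beats; 3 beats/chord → 12 chords.
Total: 38 + 48 + 24 + 30 + 12 = 152.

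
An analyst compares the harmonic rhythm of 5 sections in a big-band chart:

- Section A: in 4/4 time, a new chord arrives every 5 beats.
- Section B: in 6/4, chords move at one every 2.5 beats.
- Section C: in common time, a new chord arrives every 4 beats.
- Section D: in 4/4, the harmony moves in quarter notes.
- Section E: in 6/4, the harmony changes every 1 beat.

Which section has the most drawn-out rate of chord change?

Section A

A: each chord is 5 beats in 4/4, so 0.8 per bar.
B: each chord is 2.5 beats in 6/4, so 2.4 per bar.
C: each chord is 4 beats in 4/4, so 1 per bar.
D: each chord is 1 beat in 4/4, so 4 per bar.
E: each chord is 1 beat in 6/4, so 6 per bar.
Slowest is A at 0.8 chords/bar.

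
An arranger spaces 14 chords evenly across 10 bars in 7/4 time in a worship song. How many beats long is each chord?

10 bars × 7 beats/bar = 70 beats total.
70 beats ÷ 14 chords = 5 beats per chord.

5 beats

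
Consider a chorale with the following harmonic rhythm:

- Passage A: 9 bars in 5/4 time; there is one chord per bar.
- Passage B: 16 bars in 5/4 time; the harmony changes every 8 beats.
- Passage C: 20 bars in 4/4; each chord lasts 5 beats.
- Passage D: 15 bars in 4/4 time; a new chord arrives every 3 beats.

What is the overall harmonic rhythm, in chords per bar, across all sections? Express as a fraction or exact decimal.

11/12 chords per bar

A: 9 × 5 = 45 beats ÷ 5 = 9 chords.
B: 16 × 5 = 80 beats ÷ 8 = 10 chords.
C: 20 × 4 = 80 beats ÷ 5 = 16 chords.
D: 15 × 4 = 60 beats ÷ 3 = 20 chords.
Overall: 55 chords over 60 bars → 55/60 = 11/12 chords per bar.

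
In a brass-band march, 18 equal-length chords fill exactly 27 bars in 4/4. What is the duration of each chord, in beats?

27 bars × 4 beats/bar = 108 beats total.
108 beats ÷ 18 chords = 6 beats per chord.

6 beats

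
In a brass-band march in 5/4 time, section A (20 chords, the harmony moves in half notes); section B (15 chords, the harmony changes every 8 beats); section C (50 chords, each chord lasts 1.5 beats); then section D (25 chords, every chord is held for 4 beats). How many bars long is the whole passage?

67 bars

A: 20 × 2 = 40 beats = 8 bars.
B: 15 × 8 = 120 beats = 24 bars.
C: 50 × 1.5 = 75 beats = 15 bars.
D: 25 × 4 = 100 beats = 20 bars.
Total: 8 + 24 + 15 + 20 = 67 bars.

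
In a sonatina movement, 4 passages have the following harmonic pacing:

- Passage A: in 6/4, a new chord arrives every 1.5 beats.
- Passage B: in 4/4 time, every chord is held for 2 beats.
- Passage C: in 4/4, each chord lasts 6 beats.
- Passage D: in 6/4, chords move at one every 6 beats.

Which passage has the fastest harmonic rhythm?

Passage A

A: 6/1.5 = 4 chords/bar.
B: 4/2 = 2 chords/bar.
C: 4/6 = 2/3 chords/bar.
D: 6/6 = 1 chord/bar.
Fastest is A at 4 chords/bar.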